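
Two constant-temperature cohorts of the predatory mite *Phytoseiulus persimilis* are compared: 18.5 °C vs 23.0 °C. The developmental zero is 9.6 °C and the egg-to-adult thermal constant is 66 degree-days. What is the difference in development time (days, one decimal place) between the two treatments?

2.5 days

At 18.5 °C: 66 / (18.5 − 9.6) = 66 / 8.9 = 7.416 d.
At 23.0 °C: 66 / (23.0 − 9.6) = 66 / 13.4 = 4.925 d.
Difference = |7.416 − 4.925| = 2.490 ≈ 2.5 days.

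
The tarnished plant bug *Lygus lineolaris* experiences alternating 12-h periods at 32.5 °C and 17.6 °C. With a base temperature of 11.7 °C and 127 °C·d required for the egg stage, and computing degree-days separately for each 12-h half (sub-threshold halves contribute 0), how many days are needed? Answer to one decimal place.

Day half: max(0, 32.5 − 11.7) × 0.5 = 20.8 × 0.5 = 10.40 DD.
Night half: max(0, 17.6 − 11.7) × 0.5 = 5.9 × 0.5 = 2.95 DD.
Per 24 h: 13.35 DD/day.
Duration = 127 / 13.35 = 9.513 ≈ 9.5 days.

9.5 days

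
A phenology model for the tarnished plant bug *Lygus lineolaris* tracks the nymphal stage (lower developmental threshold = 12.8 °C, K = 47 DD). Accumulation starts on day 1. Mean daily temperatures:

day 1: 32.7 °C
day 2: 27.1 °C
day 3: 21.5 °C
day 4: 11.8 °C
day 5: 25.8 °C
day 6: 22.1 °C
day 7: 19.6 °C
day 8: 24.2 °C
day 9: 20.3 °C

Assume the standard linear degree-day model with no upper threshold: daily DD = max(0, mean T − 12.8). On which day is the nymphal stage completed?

day 5

Daily DD above 12.8 °C: 19.9, 14.3, 8.7, 0.0, 13.0, 9.3, 6.8, 11.4, 7.5.
Cumulative: 19.9, 34.2, 42.9, 42.9, 55.9, 65.2, 72.0, 83.4, 90.9.
The total first reaches 47 DD on day 5.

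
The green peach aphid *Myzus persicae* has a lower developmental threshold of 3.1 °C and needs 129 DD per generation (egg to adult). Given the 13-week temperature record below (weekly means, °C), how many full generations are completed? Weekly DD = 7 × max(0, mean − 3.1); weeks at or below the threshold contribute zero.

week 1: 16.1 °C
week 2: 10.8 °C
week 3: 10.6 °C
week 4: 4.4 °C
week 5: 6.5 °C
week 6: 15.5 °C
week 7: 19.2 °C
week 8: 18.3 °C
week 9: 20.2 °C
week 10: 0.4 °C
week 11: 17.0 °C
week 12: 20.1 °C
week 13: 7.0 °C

6 generations

Weekly DD (7 × max(0, T̄ − 3.1)): 91.0, 53.9, 52.5, 9.1, 23.8, 86.8, 112.7, 106.4, 119.7, 0.0, 97.3, 119.0, 27.3.
Season total = 899.5 DD.
Complete generations = ⌊899.5 / 129⌋ = 6.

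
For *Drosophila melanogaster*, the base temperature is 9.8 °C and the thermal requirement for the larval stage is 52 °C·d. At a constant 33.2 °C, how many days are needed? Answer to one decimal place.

Daily accumulation = 33.2 − 9.8 = 23.4 DD/day.
Duration = 52 / 23.4 = 2.222 ≈ 2.2 days.

2.2 days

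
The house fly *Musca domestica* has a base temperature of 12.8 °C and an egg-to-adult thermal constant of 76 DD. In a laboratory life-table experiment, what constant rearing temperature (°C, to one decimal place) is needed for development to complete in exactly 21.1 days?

Required daily accumulation = 76 / 21.1 = 3.602 DD/day.
T = T_base + 3.602 = 12.8 + 3.602 = 16.402 ≈ 16.4 °C.

16.4 °C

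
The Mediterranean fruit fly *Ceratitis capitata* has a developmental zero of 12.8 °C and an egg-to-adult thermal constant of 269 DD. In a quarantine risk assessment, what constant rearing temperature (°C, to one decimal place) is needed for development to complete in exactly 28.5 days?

Required daily accumulation = 269 / 28.5 = 9.439 DD/day.
T = T_base + 9.439 = 12.8 + 9.439 = 22.239 ≈ 22.2 °C.

22.2 °C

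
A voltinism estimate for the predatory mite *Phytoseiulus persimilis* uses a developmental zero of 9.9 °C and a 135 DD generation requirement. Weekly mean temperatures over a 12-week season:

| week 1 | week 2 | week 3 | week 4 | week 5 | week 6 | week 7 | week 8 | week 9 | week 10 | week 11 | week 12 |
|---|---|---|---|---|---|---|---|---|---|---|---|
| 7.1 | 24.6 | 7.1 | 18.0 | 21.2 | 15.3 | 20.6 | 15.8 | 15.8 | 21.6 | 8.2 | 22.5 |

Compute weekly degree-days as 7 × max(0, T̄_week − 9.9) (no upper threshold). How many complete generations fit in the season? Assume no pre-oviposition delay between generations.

4 generations

Weekly DD (7 × max(0, T̄ − 9.9)): 0.0, 102.9, 0.0, 56.7, 79.1, 37.8, 74.9, 41.3, 41.3, 81.9, 0.0, 88.2.
Season total = 604.1 DD.
Complete generations = ⌊604.1 / 135⌋ = 4.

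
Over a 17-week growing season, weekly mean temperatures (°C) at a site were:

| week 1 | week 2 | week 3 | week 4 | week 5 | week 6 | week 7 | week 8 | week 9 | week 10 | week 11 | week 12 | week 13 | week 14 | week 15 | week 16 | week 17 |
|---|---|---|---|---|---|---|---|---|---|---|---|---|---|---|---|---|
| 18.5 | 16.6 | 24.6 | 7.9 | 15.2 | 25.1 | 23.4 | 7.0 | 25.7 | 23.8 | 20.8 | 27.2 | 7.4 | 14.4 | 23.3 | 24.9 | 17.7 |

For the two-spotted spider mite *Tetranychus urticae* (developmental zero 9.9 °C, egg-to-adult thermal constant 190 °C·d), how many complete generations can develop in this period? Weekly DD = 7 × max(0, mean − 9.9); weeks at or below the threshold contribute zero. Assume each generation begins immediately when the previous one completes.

5 generations

Weekly DD (7 × max(0, T̄ − 9.9)): 60.2, 46.9, 102.9, 0.0, 37.1, 106.4, 94.5, 0.0, 110.6, 97.3, 76.3, 121.1, 0.0, 31.5, 93.8, 105.0, 54.6.
Season total = 1138.2 DD.
Complete generations = ⌊1138.2 / 190⌋ = 5.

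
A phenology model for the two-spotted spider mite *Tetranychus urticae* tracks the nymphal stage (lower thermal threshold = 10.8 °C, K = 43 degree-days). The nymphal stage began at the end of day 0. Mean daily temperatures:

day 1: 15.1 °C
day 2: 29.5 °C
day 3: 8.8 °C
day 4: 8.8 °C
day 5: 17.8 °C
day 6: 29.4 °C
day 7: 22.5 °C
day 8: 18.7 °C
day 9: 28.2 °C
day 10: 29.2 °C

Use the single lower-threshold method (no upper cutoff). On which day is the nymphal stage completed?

day 6

Daily DD above 10.8 °C: 4.3, 18.7, 0.0, 0.0, 7.0, 18.6, 11.7, 7.9, 17.4, 18.4.
Cumulative: 4.3, 23.0, 23.0, 23.0, 30.0, 48.6, 60.3, 68.2, 85.6, 104.0.
The total first reaches 43 DD on day 6.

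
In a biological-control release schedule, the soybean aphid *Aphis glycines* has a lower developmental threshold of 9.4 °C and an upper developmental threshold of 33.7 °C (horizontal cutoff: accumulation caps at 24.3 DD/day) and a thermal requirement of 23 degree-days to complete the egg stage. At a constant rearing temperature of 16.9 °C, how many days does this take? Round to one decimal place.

Daily accumulation = 16.9 − 9.4 = 7.5 DD/day.
Duration = 23 / 7.5 = 3.067 ≈ 3.1 days.

3.1 days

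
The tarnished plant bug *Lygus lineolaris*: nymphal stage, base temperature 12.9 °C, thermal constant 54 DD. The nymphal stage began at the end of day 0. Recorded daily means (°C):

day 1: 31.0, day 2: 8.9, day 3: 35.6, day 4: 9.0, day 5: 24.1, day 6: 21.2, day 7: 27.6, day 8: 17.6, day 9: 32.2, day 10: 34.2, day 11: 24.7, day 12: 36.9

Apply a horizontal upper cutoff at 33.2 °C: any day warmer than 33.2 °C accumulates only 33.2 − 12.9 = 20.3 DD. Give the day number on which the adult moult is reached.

Daily DD above 12.9 °C (capped at 20.3): 18.1, 0.0, 20.3, 0.0, 11.2, 8.3, 14.7, 4.7, 19.3, 20.3, 11.8, 20.3.
Cumulative: 18.1, 18.1, 38.4, 38.4, 49.6, 57.9, 72.6, 77.3, 96.6, 116.9, 128.7, 149.0.
The total first reaches 54 DD on day 6.

day 6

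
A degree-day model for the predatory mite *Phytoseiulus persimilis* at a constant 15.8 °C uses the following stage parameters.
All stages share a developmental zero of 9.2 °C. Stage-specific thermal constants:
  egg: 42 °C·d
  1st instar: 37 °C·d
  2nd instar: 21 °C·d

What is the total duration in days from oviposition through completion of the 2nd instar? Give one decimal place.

Daily accumulation at 15.8 °C = 15.8 − 9.2 = 6.6 DD/day.
Total K = 42 + 37 + 21 = 100 DD.
Total duration = 100 / 6.6 = 15.152 ≈ 15.2 days.

15.2 days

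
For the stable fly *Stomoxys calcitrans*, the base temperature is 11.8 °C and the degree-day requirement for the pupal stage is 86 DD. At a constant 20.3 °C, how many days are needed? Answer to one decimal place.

10.1 days

Daily accumulation = 20.3 − 11.8 = 8.5 DD/day.
Duration = 86 / 8.5 = 10.118 ≈ 10.1 days.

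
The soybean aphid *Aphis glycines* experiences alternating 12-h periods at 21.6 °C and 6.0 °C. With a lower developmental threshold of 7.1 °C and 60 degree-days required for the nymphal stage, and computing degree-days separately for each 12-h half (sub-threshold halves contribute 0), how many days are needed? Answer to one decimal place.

8.3 days

Day half: max(0, 21.6 − 7.1) × 0.5 = 14.5 × 0.5 = 7.25 DD.
Night half: max(0, 6.0 − 7.1) × 0.5 = 0.0 × 0.5 = 0.00 DD.
Per 24 h: 7.25 DD/day.
Duration = 60 / 7.25 = 8.276 ≈ 8.3 days.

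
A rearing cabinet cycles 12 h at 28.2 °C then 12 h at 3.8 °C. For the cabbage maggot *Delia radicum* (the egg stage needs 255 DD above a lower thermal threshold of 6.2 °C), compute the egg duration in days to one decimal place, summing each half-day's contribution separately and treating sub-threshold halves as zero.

Day half: max(0, 28.2 − 6.2) × 0.5 = 22.0 × 0.5 = 11.00 DD.
Night half: max(0, 3.8 − 6.2) × 0.5 = 0.0 × 0.5 = 0.00 DD.
Per 24 h: 11.00 DD/day.
Duration = 255 / 11.00 = 23.182 ≈ 23.2 days.

23.2 days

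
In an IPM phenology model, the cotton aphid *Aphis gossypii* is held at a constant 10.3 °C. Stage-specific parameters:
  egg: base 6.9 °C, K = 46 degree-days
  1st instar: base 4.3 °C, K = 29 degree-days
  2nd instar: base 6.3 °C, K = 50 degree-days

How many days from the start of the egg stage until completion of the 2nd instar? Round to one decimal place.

30.9 days

egg: 46 / (10.3 − 6.9) = 46 / 3.4 = 13.529 d.
1st instar: 29 / (10.3 − 4.3) = 29 / 6.0 = 4.833 d.
2nd instar: 50 / (10.3 − 6.3) = 50 / 4.0 = 12.500 d.
Sum = 30.863 ≈ 30.9 days.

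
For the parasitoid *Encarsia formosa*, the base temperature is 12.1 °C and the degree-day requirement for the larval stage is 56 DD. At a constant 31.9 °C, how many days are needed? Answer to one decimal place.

Daily accumulation = 31.9 − 12.1 = 19.8 DD/day.
Duration = 56 / 19.8 = 2.828 ≈ 2.8 days.

2.8 days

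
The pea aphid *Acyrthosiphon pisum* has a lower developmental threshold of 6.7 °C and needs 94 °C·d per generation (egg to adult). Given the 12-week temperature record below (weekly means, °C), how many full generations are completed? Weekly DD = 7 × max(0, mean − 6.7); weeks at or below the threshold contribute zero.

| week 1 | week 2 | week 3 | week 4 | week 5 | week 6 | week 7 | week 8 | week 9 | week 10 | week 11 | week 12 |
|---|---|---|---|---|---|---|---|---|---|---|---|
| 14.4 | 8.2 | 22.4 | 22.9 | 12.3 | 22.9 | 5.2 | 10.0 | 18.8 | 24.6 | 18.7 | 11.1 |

8 generations

Weekly DD (7 × max(0, T̄ − 6.7)): 53.9, 10.5, 109.9, 113.4, 39.2, 113.4, 0.0, 23.1, 84.7, 125.3, 84.0, 30.8.
Season total = 788.2 DD.
Complete generations = ⌊788.2 / 94⌋ = 8.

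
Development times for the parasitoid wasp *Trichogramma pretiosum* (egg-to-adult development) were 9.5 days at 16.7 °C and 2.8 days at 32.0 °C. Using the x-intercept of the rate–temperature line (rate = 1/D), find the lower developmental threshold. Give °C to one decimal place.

10.3 °C

Equal thermal constants: D₁(T₁ − T_b) = D₂(T₂ − T_b).
9.5·(16.7 − T_b) = 2.8·(32.0 − T_b)
T_b = (9.5·16.7 − 2.8·32.0) / (9.5 − 2.8) = 69.05 / 6.7 = 10.306 °C ≈ 10.3 °C.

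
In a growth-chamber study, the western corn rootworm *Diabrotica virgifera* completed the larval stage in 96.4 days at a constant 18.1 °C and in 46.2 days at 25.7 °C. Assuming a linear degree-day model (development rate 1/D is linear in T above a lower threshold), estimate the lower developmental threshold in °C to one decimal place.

11.1 °C

Equal thermal constants: D₁(T₁ − T_b) = D₂(T₂ − T_b).
96.4·(18.1 − T_b) = 46.2·(25.7 − T_b)
T_b = (96.4·18.1 − 46.2·25.7) / (96.4 − 46.2) = 557.50 / 50.2 = 11.106 °C ≈ 11.1 °C.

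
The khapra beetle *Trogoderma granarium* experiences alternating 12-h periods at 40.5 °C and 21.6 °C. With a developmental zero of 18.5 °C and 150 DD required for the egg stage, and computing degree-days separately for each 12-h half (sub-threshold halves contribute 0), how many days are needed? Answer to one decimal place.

12.0 days

Day half: max(0, 40.5 − 18.5) × 0.5 = 22.0 × 0.5 = 11.00 DD.
Night half: max(0, 21.6 − 18.5) × 0.5 = 3.1 × 0.5 = 1.55 DD.
Per 24 h: 12.55 DD/day.
Duration = 150 / 12.55 = 11.952 ≈ 12.0 days.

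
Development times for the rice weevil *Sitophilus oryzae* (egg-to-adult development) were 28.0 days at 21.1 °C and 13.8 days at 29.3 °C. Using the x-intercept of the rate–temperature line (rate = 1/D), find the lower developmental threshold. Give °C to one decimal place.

13.1 °C

Equal thermal constants: D₁(T₁ − T_b) = D₂(T₂ − T_b).
28.0·(21.1 − T_b) = 13.8·(29.3 − T_b)
T_b = (28.0·21.1 − 13.8·29.3) / (28.0 − 13.8) = 186.46 / 14.2 = 13.131 °C ≈ 13.1 °C.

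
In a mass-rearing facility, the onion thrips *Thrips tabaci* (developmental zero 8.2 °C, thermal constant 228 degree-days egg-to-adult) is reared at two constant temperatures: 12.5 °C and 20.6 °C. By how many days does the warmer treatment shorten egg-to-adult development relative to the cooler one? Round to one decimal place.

At 12.5 °C: 228 / (12.5 − 8.2) = 228 / 4.3 = 53.023 d.
At 20.6 °C: 228 / (20.6 − 8.2) = 228 / 12.4 = 18.387 d.
Difference = |53.023 − 18.387| = 34.636 ≈ 34.6 days.

34.6 days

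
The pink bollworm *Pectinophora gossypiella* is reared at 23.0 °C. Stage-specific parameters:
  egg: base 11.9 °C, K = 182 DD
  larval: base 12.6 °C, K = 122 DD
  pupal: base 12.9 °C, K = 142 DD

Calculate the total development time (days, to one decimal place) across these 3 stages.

42.2 days

egg: 182 / (23.0 − 11.9) = 182 / 11.1 = 16.396 d.
larval: 122 / (23.0 − 12.6) = 122 / 10.4 = 11.731 d.
pupal: 142 / (23.0 − 12.9) = 142 / 10.1 = 14.059 d.
Sum = 42.187 ≈ 42.2 days.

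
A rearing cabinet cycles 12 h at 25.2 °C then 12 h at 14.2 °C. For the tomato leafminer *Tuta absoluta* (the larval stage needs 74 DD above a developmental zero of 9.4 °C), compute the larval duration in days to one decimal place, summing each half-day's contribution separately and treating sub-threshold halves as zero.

Day half: max(0, 25.2 − 9.4) × 0.5 = 15.8 × 0.5 = 7.90 DD.
Night half: max(0, 14.2 − 9.4) × 0.5 = 4.8 × 0.5 = 2.40 DD.
Per 24 h: 10.30 DD/day.
Duration = 74 / 10.30 = 7.184 ≈ 7.2 days.

7.2 days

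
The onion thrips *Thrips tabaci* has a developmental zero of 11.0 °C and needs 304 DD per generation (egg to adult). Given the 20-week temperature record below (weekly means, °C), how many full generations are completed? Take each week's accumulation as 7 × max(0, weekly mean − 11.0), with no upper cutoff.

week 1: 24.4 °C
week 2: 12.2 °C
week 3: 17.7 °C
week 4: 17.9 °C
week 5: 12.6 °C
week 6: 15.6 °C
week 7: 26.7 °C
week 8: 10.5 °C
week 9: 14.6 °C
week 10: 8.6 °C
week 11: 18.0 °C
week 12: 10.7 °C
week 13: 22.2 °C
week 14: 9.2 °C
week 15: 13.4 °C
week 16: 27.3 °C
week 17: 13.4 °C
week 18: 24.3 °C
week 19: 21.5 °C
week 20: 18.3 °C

Weekly DD (7 × max(0, T̄ − 11.0)): 93.8, 8.4, 46.9, 48.3, 11.2, 32.2, 109.9, 0.0, 25.2, 0.0, 49.0, 0.0, 78.4, 0.0, 16.8, 114.1, 16.8, 93.1, 73.5, 51.1.
Season total = 868.7 DD.
Complete generations = ⌊868.7 / 304⌋ = 2.

2 generations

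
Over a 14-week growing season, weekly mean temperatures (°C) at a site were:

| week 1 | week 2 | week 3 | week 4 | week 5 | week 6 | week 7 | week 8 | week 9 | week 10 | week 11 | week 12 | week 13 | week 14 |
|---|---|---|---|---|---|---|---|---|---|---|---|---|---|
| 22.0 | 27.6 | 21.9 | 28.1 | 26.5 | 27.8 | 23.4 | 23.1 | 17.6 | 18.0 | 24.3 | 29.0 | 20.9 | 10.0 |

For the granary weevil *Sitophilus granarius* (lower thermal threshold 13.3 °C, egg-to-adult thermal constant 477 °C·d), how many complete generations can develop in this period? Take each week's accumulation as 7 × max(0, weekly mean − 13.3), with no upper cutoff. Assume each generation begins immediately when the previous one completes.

Weekly DD (7 × max(0, T̄ − 13.3)): 60.9, 100.1, 60.2, 103.6, 92.4, 101.5, 70.7, 68.6, 30.1, 32.9, 77.0, 109.9, 53.2, 0.0.
Season total = 961.1 DD.
Complete generations = ⌊961.1 / 477⌋ = 2.

2 generations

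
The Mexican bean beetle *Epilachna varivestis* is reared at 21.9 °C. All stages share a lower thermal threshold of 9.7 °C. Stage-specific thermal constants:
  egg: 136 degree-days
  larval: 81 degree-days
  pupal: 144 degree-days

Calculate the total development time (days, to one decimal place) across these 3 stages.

Daily accumulation at 21.9 °C = 21.9 − 9.7 = 12.2 DD/day.
Total K = 136 + 81 + 144 = 361 DD.
Total duration = 361 / 12.2 = 29.590 ≈ 29.6 days.

29.6 days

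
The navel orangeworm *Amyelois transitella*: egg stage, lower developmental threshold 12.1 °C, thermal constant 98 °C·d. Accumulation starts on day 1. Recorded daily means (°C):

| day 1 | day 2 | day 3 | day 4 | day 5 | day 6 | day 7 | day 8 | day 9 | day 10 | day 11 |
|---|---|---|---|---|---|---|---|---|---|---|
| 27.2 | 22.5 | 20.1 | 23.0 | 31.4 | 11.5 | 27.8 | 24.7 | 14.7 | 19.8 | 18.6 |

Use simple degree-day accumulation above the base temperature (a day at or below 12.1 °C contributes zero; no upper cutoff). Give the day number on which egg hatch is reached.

Daily DD above 12.1 °C: 15.1, 10.4, 8.0, 10.9, 19.3, 0.0, 15.7, 12.6, 2.6, 7.7, 6.5.
Cumulative: 15.1, 25.5, 33.5, 44.4, 63.7, 63.7, 79.4, 92.0, 94.6, 102.3, 108.8.
The total first reaches 98 DD on day 10.

day 10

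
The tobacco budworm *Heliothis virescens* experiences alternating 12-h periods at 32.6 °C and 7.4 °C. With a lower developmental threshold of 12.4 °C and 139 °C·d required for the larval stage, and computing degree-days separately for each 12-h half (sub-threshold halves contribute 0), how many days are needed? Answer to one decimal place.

13.8 days

Day half: max(0, 32.6 − 12.4) × 0.5 = 20.2 × 0.5 = 10.10 DD.
Night half: max(0, 7.4 − 12.4) × 0.5 = 0.0 × 0.5 = 0.00 DD.
Per 24 h: 10.10 DD/day.
Duration = 139 / 10.10 = 13.762 ≈ 13.8 days.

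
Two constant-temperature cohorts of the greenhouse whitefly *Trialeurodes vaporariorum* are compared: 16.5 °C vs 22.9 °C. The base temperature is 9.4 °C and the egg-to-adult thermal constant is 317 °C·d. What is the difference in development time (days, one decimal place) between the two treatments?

21.2 days

At 16.5 °C: 317 / (16.5 − 9.4) = 317 / 7.1 = 44.648 d.
At 22.9 °C: 317 / (22.9 − 9.4) = 317 / 13.5 = 23.481 d.
Difference = |44.648 − 23.481| = 21.166 ≈ 21.2 days.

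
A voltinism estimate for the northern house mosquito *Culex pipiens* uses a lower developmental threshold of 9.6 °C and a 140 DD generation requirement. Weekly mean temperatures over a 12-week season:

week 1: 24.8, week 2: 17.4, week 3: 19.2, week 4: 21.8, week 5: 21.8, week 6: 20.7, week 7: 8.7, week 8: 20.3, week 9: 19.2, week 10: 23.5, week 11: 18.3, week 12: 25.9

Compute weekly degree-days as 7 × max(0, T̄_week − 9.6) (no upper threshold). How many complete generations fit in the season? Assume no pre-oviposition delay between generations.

Weekly DD (7 × max(0, T̄ − 9.6)): 106.4, 54.6, 67.2, 85.4, 85.4, 77.7, 0.0, 74.9, 67.2, 97.3, 60.9, 114.1.
Season total = 891.1 DD.
Complete generations = ⌊891.1 / 140⌋ = 6.

6 generations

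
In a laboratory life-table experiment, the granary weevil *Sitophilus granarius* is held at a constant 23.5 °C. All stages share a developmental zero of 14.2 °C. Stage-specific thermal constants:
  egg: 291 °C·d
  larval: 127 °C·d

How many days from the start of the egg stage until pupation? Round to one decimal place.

44.9 days

Daily accumulation at 23.5 °C = 23.5 − 14.2 = 9.3 DD/day.
Total K = 291 + 127 = 418 DD.
Total duration = 418 / 9.3 = 44.946 ≈ 44.9 days.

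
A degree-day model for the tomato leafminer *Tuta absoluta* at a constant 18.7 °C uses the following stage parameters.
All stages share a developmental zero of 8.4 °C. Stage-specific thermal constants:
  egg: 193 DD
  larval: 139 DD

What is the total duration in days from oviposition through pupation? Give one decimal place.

Daily accumulation at 18.7 °C = 18.7 − 8.4 = 10.3 DD/day.
Total K = 193 + 139 = 332 DD.
Total duration = 332 / 10.3 = 32.233 ≈ 32.2 days.

32.2 days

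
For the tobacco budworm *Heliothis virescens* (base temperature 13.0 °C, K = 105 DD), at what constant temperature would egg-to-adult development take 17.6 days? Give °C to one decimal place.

Required daily accumulation = 105 / 17.6 = 5.966 DD/day.
T = T_base + 5.966 = 13.0 + 5.966 = 18.966 ≈ 19.0 °C.

19.0 °C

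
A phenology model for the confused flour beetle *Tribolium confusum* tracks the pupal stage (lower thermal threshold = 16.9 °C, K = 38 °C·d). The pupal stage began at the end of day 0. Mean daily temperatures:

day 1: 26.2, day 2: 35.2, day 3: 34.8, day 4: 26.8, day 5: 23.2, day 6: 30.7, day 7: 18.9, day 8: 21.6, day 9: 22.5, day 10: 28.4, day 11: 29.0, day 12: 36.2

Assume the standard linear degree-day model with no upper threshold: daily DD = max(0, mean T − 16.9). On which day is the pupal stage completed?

Daily DD above 16.9 °C: 9.3, 18.3, 17.9, 9.9, 6.3, 13.8, 2.0, 4.7, 5.6, 11.5, 12.1, 19.3.
Cumulative: 9.3, 27.6, 45.5, 55.4, 61.7, 75.5, 77.5, 82.2, 87.8, 99.3, 111.4, 130.7.
The total first reaches 38 DD on day 3.

day 3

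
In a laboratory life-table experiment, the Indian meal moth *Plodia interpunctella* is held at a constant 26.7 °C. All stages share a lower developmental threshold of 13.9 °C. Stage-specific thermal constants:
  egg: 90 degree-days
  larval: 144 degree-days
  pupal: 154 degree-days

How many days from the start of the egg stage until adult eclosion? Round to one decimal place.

Daily accumulation at 26.7 °C = 26.7 − 13.9 = 12.8 DD/day.
Total K = 90 + 144 + 154 = 388 DD.
Total duration = 388 / 12.8 = 30.313 ≈ 30.3 days.

30.3 days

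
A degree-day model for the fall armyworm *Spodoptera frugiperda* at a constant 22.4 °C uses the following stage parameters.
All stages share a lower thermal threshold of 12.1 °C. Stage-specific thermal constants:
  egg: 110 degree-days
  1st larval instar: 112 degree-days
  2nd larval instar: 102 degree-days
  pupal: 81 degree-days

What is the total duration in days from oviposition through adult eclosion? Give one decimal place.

Daily accumulation at 22.4 °C = 22.4 − 12.1 = 10.3 DD/day.
Total K = 110 + 112 + 102 + 81 = 405 DD.
Total duration = 405 / 10.3 = 39.320 ≈ 39.3 days.

39.3 days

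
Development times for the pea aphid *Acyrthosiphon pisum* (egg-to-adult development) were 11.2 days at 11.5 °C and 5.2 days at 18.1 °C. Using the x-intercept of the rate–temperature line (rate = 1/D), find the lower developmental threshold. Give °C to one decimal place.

Under the model K = D·(T − T_b), so D₁·(T₁ − T_b) = D₂·(T₂ − T_b).
11.2·(11.5 − T_b) = 5.2·(18.1 − T_b)
T_b = (11.2·11.5 − 5.2·18.1) / (11.2 − 5.2) = 34.68 / 6.0 = 5.780 °C ≈ 5.8 °C.

5.8 °C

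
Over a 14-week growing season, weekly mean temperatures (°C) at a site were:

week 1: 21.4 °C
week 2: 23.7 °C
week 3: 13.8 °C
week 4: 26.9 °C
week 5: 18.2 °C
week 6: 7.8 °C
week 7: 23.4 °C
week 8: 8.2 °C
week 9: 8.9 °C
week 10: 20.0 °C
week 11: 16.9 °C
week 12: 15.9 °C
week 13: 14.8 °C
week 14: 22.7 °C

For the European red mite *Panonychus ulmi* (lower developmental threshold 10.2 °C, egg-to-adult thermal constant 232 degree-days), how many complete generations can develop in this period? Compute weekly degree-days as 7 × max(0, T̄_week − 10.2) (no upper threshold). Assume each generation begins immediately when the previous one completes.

3 generations

Weekly DD (7 × max(0, T̄ − 10.2)): 78.4, 94.5, 25.2, 116.9, 56.0, 0.0, 92.4, 0.0, 0.0, 68.6, 46.9, 39.9, 32.2, 87.5.
Season total = 738.5 DD.
Complete generations = ⌊738.5 / 232⌋ = 3.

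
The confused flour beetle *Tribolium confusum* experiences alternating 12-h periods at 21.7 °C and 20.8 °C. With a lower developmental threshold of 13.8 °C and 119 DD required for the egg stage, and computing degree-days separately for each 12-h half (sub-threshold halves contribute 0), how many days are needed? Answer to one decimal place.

Day half: max(0, 21.7 − 13.8) × 0.5 = 7.9 × 0.5 = 3.95 DD.
Night half: max(0, 20.8 − 13.8) × 0.5 = 7.0 × 0.5 = 3.50 DD.
Per 24 h: 7.45 DD/day.
Duration = 119 / 7.45 = 15.973 ≈ 16.0 days.

16.0 days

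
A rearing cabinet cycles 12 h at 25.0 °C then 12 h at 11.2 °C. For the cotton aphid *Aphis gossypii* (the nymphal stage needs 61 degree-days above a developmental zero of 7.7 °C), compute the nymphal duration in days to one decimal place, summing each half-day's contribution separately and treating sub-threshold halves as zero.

5.9 days

Day half: max(0, 25.0 − 7.7) × 0.5 = 17.3 × 0.5 = 8.65 DD.
Night half: max(0, 11.2 − 7.7) × 0.5 = 3.5 × 0.5 = 1.75 DD.
Per 24 h: 10.40 DD/day.
Duration = 61 / 10.40 = 5.865 ≈ 5.9 days.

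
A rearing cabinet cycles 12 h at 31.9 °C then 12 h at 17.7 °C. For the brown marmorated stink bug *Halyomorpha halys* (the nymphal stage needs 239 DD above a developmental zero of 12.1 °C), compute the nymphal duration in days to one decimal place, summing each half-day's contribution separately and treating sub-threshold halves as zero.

18.8 days

Day half: max(0, 31.9 − 12.1) × 0.5 = 19.8 × 0.5 = 9.90 DD.
Night half: max(0, 17.7 − 12.1) × 0.5 = 5.6 × 0.5 = 2.80 DD.
Per 24 h: 12.70 DD/day.
Duration = 239 / 12.70 = 18.819 ≈ 18.8 days.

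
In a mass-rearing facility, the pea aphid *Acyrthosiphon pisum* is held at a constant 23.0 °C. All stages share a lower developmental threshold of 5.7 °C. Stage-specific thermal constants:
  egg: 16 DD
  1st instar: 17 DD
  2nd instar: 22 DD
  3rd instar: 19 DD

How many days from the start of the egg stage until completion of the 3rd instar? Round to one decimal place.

4.3 days

Daily accumulation at 23.0 °C = 23.0 − 5.7 = 17.3 DD/day.
Total K = 16 + 17 + 22 + 19 = 74 DD.
Total duration = 74 / 17.3 = 4.277 ≈ 4.3 days.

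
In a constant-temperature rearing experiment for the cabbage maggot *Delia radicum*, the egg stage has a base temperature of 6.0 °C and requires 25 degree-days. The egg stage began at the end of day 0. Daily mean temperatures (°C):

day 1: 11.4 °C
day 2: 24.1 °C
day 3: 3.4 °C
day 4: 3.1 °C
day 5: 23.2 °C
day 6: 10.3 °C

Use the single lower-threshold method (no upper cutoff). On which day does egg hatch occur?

day 5

Daily DD above 6.0 °C: 5.4, 18.1, 0.0, 0.0, 17.2, 4.3.
Cumulative: 5.4, 23.5, 23.5, 23.5, 40.7, 45.0.
The total first reaches 25 DD on day 5.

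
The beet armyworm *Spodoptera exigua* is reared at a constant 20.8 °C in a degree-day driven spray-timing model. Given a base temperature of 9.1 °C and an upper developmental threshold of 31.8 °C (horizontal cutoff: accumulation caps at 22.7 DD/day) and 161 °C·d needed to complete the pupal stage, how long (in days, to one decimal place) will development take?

Daily accumulation = 20.8 − 9.1 = 11.7 DD/day.
Duration = 161 / 11.7 = 13.761 ≈ 13.8 days.

13.8 days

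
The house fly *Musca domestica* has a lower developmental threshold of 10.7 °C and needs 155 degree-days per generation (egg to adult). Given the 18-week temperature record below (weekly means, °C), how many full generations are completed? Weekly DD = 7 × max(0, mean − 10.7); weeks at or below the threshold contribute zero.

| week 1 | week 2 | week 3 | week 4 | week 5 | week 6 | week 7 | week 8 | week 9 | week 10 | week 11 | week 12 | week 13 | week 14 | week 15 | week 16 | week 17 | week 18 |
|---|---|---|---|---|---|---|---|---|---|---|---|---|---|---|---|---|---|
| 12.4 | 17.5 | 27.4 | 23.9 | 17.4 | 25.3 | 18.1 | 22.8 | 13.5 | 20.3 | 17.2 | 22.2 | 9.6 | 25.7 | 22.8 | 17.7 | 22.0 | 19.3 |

7 generations

Weekly DD (7 × max(0, T̄ − 10.7)): 11.9, 47.6, 116.9, 92.4, 46.9, 102.2, 51.8, 84.7, 19.6, 67.2, 45.5, 80.5, 0.0, 105.0, 84.7, 49.0, 79.1, 60.2.
Season total = 1145.2 DD.
Complete generations = ⌊1145.2 / 155⌋ = 7.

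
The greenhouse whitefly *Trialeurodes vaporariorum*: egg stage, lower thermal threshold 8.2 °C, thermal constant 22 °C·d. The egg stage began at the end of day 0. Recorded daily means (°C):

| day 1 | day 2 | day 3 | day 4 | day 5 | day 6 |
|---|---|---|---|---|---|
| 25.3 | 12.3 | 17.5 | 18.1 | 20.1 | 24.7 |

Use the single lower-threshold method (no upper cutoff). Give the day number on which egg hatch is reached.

day 3

Daily DD above 8.2 °C: 17.1, 4.1, 9.3, 9.9, 11.9, 16.5.
Cumulative: 17.1, 21.2, 30.5, 40.4, 52.3, 68.8.
The total first reaches 22 DD on day 3.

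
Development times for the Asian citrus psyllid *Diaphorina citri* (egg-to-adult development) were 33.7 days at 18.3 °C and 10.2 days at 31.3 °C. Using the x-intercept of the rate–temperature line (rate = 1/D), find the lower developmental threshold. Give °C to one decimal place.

12.7 °C

Linear rate model ⇒ the product D·(T − T_b) is constant across temperatures.
33.7·(18.3 − T_b) = 10.2·(31.3 − T_b)
T_b = (33.7·18.3 − 10.2·31.3) / (33.7 − 10.2) = 297.45 / 23.5 = 12.657 °C ≈ 12.7 °C.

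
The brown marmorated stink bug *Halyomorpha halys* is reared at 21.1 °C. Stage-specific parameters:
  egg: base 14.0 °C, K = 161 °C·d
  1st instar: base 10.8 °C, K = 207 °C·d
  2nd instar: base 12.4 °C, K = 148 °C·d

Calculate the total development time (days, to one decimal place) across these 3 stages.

egg: 161 / (21.1 − 14.0) = 161 / 7.1 = 22.676 d.
1st instar: 207 / (21.1 − 10.8) = 207 / 10.3 = 20.097 d.
2nd instar: 148 / (21.1 − 12.4) = 148 / 8.7 = 17.011 d.
Sum = 59.785 ≈ 59.8 days.

59.8 days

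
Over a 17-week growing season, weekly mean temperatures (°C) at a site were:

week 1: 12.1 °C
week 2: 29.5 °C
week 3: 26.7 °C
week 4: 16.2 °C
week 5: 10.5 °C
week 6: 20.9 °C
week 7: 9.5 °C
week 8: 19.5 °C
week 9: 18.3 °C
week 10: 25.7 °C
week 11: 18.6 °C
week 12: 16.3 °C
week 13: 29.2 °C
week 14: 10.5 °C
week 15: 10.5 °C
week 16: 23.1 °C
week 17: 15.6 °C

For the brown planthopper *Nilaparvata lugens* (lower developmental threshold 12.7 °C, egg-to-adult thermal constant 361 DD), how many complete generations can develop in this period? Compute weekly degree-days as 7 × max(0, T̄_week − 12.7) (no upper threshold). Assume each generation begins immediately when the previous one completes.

2 generations

Weekly DD (7 × max(0, T̄ − 12.7)): 0.0, 117.6, 98.0, 24.5, 0.0, 57.4, 0.0, 47.6, 39.2, 91.0, 41.3, 25.2, 115.5, 0.0, 0.0, 72.8, 20.3.
Season total = 750.4 DD.
Complete generations = ⌊750.4 / 361⌋ = 2.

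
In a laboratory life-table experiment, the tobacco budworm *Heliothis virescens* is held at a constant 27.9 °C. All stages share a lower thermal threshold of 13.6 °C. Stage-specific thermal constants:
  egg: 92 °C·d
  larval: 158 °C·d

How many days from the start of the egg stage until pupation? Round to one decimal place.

Daily accumulation at 27.9 °C = 27.9 − 13.6 = 14.3 DD/day.
Total K = 92 + 158 = 250 DD.
Total duration = 250 / 14.3 = 17.483 ≈ 17.5 days.

17.5 days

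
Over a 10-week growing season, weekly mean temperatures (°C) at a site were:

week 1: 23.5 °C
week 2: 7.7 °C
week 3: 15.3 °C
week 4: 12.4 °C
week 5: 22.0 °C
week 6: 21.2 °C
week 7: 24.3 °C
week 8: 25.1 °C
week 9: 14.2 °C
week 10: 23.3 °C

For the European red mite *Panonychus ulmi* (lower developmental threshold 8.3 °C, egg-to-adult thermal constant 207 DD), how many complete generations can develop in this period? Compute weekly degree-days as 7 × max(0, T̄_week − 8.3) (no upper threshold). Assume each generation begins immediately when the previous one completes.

3 generations

Weekly DD (7 × max(0, T̄ − 8.3)): 106.4, 0.0, 49.0, 28.7, 95.9, 90.3, 112.0, 117.6, 41.3, 105.0.
Season total = 746.2 DD.
Complete generations = ⌊746.2 / 207⌋ = 3.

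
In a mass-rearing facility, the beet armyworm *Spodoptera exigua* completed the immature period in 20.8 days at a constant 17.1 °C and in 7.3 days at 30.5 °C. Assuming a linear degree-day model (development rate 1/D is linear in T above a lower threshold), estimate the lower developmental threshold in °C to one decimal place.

Equal thermal constants: D₁(T₁ − T_b) = D₂(T₂ − T_b).
20.8·(17.1 − T_b) = 7.3·(30.5 − T_b)
T_b = (20.8·17.1 − 7.3·30.5) / (20.8 − 7.3) = 133.03 / 13.5 = 9.854 °C ≈ 9.9 °C.

9.9 °C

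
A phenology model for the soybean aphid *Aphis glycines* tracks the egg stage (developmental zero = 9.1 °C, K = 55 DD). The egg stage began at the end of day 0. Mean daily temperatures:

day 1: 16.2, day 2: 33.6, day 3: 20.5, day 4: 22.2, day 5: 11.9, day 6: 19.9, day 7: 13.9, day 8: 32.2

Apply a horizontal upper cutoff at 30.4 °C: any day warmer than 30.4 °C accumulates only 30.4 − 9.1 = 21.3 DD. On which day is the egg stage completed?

Daily DD above 9.1 °C (capped at 21.3): 7.1, 21.3, 11.4, 13.1, 2.8, 10.8, 4.8, 21.3.
Cumulative: 7.1, 28.4, 39.8, 52.9, 55.7, 66.5, 71.3, 92.6.
The total first reaches 55 DD on day 5.

day 5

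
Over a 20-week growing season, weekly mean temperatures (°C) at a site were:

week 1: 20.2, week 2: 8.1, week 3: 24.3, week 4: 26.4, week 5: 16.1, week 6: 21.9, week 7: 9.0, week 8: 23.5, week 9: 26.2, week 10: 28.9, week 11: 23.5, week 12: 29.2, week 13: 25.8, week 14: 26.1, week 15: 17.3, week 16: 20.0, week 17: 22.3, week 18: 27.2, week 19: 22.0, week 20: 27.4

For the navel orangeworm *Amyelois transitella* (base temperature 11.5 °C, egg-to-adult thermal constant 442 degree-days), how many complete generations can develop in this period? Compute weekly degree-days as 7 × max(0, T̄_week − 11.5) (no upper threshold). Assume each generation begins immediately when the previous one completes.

3 generations

Weekly DD (7 × max(0, T̄ − 11.5)): 60.9, 0.0, 89.6, 104.3, 32.2, 72.8, 0.0, 84.0, 102.9, 121.8, 84.0, 123.9, 100.1, 102.2, 40.6, 59.5, 75.6, 109.9, 73.5, 111.3.
Season total = 1549.1 DD.
Complete generations = ⌊1549.1 / 442⌋ = 3.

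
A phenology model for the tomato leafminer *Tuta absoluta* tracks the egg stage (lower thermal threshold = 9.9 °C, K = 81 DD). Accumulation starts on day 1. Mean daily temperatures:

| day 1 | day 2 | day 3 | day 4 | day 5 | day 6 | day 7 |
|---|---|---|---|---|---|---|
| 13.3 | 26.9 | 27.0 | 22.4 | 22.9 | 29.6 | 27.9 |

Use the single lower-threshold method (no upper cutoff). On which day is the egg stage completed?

Daily DD above 9.9 °C: 3.4, 17.0, 17.1, 12.5, 13.0, 19.7, 18.0.
Cumulative: 3.4, 20.4, 37.5, 50.0, 63.0, 82.7, 100.7.
The total first reaches 81 DD on day 6.

day 6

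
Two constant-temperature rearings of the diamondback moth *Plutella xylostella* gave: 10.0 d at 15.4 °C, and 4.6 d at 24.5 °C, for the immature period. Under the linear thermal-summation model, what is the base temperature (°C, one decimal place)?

Equal thermal constants: D₁(T₁ − T_b) = D₂(T₂ − T_b).
10.0·(15.4 − T_b) = 4.6·(24.5 − T_b)
T_b = (10.0·15.4 − 4.6·24.5) / (10.0 − 4.6) = 41.30 / 5.4 = 7.648 °C ≈ 7.6 °C.

7.6 °C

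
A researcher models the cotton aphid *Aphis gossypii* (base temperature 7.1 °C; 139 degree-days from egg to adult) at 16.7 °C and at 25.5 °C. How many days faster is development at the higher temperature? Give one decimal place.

6.9 days

At 16.7 °C: 139 / (16.7 − 7.1) = 139 / 9.6 = 14.479 d.
At 25.5 °C: 139 / (25.5 − 7.1) = 139 / 18.4 = 7.554 d.
Difference = |14.479 − 7.554| = 6.925 ≈ 6.9 days.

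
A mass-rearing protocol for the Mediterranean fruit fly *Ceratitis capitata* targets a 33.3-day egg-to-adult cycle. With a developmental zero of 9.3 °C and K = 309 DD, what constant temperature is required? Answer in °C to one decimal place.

18.6 °C

Required daily accumulation = 309 / 33.3 = 9.279 DD/day.
T = T_base + 9.279 = 9.3 + 9.279 = 18.579 ≈ 18.6 °C.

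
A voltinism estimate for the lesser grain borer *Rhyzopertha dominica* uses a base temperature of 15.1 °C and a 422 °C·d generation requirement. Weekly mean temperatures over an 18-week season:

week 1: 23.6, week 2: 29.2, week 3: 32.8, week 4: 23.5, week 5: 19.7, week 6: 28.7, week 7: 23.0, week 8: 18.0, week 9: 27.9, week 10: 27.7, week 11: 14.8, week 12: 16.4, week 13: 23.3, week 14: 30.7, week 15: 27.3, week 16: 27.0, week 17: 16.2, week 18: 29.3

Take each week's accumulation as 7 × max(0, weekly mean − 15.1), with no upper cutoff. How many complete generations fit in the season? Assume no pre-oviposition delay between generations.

Weekly DD (7 × max(0, T̄ − 15.1)): 59.5, 98.7, 123.9, 58.8, 32.2, 95.2, 55.3, 20.3, 89.6, 88.2, 0.0, 9.1, 57.4, 109.2, 85.4, 83.3, 7.7, 99.4.
Season total = 1173.2 DD.
Complete generations = ⌊1173.2 / 422⌋ = 2.

2 generations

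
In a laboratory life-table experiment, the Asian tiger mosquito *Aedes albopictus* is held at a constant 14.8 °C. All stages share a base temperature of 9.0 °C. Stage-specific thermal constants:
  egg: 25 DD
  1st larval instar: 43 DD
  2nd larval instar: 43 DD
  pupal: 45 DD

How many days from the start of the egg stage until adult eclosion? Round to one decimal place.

Daily accumulation at 14.8 °C = 14.8 − 9.0 = 5.8 DD/day.
Total K = 25 + 43 + 43 + 45 = 156 DD.
Total duration = 156 / 5.8 = 26.897 ≈ 26.9 days.

26.9 days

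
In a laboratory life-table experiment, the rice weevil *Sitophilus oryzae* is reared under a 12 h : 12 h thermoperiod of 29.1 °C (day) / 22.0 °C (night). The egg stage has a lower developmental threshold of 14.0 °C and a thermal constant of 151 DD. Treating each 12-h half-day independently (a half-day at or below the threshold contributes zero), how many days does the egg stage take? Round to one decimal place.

Day half: max(0, 29.1 − 14.0) × 0.5 = 15.1 × 0.5 = 7.55 DD.
Night half: max(0, 22.0 − 14.0) × 0.5 = 8.0 × 0.5 = 4.00 DD.
Per 24 h: 11.55 DD/day.
Duration = 151 / 11.55 = 13.074 ≈ 13.1 days.

13.1 days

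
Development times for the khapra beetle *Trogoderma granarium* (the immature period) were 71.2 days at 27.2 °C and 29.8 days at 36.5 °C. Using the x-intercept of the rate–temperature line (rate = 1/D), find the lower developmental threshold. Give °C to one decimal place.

Equal thermal constants: D₁(T₁ − T_b) = D₂(T₂ − T_b).
71.2·(27.2 − T_b) = 29.8·(36.5 − T_b)
T_b = (71.2·27.2 − 29.8·36.5) / (71.2 − 29.8) = 848.94 / 41.4 = 20.506 °C ≈ 20.5 °C.

20.5 °C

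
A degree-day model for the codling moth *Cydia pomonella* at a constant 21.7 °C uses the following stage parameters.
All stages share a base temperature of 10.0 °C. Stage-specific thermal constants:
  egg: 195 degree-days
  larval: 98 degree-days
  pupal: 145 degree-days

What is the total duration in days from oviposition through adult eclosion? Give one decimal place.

Daily accumulation at 21.7 °C = 21.7 − 10.0 = 11.7 DD/day.
Total K = 195 + 98 + 145 = 438 DD.
Total duration = 438 / 11.7 = 37.436 ≈ 37.4 days.

37.4 days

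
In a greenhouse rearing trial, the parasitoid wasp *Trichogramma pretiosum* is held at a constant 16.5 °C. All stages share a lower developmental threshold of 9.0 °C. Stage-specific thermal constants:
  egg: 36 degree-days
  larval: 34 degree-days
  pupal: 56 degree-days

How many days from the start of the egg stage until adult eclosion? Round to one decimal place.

Daily accumulation at 16.5 °C = 16.5 − 9.0 = 7.5 DD/day.
Total K = 36 + 34 + 56 = 126 DD.
Total duration = 126 / 7.5 = 16.800 ≈ 16.8 days.

16.8 days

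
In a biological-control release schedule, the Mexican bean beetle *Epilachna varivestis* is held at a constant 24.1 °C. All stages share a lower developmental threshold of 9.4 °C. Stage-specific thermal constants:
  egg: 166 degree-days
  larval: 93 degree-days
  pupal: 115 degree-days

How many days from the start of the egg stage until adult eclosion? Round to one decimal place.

Daily accumulation at 24.1 °C = 24.1 − 9.4 = 14.7 DD/day.
Total K = 166 + 93 + 115 = 374 DD.
Total duration = 374 / 14.7 = 25.442 ≈ 25.4 days.

25.4 days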